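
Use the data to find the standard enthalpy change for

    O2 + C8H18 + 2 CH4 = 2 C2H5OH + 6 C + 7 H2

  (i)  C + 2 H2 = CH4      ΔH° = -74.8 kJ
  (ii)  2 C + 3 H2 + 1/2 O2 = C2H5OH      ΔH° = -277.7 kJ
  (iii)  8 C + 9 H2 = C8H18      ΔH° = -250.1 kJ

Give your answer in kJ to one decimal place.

(i) reversed and × 2: (-2)·(-74.8) = +149.6 kJ
(ii) × 2: (2)·(-277.7) = -555.4 kJ
(iii) reversed: +250.1 kJ
ΔH° = (-2)·(-74.8) + (2)·(-277.7) + (-1)·(-250.1) = -155.7 kJ

ΔH° = -155.7 kJ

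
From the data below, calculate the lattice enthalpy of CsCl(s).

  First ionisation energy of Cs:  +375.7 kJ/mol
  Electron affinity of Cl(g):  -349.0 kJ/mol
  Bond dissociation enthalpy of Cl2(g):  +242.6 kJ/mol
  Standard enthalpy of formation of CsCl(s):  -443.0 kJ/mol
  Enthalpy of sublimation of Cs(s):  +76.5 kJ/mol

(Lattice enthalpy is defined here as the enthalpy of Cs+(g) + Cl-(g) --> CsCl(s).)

ΔHf° = 1·ΔHsub + 1·(ΣIE) + 1/2·D(Cl2) + 1·EA + U
-443.0 = 1·(+76.5) + 1·(+375.7) + 1/2·(+242.6) + 1·(-349.0) + U
U = -443.0 − (+224.5) = -667.5 kJ/mol

U = -667.5 kJ/mol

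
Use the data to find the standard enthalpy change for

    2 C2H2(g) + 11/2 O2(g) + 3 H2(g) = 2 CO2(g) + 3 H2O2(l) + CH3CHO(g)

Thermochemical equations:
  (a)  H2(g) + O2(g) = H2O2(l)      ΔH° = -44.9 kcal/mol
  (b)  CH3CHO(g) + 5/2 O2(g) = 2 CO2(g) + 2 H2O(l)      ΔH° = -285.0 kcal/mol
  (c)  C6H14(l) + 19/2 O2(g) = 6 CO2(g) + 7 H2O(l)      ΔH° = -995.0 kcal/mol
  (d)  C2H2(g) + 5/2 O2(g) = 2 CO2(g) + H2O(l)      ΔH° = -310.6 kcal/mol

ΔH° = -470.9 kcal/mol

(a) × 3: (3)·(-44.9) = -134.7 kcal/mol
(b) reversed: +285.0 kcal/mol
(c): not needed.
(d) × 2: (2)·(-310.6) = -621.2 kcal/mol
ΔH° = (-134.7) + (+285.0) + (-621.2) = -470.9 kcal/mol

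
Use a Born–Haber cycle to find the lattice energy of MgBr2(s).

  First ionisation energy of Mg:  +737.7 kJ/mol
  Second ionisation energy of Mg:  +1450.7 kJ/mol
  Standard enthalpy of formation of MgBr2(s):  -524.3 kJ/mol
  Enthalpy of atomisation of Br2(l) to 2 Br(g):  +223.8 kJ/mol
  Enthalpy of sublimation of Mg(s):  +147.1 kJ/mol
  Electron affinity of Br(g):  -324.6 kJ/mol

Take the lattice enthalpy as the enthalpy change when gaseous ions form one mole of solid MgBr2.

U = -2434.4 kJ/mol

ΔHf° = 1·ΔHsub + 1·(ΣIE) + 1·D(Br2) + 2·EA + U
-524.3 = 1·(+147.1) + 1·(+2188.4) + 1·(+223.8) + 2·(-324.6) + U
U = -524.3 − (+1910.1) = -2434.4 kJ/mol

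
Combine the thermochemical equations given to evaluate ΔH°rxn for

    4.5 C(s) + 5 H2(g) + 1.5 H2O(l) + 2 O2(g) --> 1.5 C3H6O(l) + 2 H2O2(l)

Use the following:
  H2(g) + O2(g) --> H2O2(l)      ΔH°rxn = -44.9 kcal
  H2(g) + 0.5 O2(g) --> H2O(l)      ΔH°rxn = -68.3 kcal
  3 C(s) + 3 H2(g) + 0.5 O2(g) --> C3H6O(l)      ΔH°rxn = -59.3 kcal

equation 1 × 2: (2)·(-44.9) = -89.8 kcal
equation 2 reversed and × 3/2: (-3/2)·(-68.3) = +102.45 kcal
equation 3 × 3/2: (3/2)·(-59.3) = -88.95 kcal
Combining the equations, ΔH°rxn = (-89.8) + (+102.45) + (-88.95) = -76.3 kcal

ΔH°rxn = -76.3 kcal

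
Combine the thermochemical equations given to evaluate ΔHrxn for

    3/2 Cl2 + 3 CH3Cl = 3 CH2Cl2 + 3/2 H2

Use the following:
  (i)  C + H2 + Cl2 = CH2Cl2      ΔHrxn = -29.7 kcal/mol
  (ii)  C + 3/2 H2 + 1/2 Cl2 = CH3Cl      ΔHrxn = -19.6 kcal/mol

ΔHrxn = -30.3 kcal/mol

(i) × 3: (3)·(-29.7) = -89.1 kcal/mol
(ii) reversed and × 3: (-3)·(-19.6) = +58.8 kcal/mol
Combining the equations, ΔHrxn = (3)·(-29.7) + (-3)·(-19.6) = -30.3 kcal/mol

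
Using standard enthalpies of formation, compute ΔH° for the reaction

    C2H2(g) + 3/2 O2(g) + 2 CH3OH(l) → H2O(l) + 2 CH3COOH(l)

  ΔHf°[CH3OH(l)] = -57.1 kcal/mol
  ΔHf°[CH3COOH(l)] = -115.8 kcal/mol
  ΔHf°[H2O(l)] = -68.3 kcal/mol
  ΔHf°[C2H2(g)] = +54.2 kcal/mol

ΔH° = -239.9 kcal/mol

ΔH°rxn = Σ nΔHf°(products) − Σ nΔHf°(reactants).
Products: 1·(-68.3) + 2·(-115.8) = -299.9
Reactants: 1·(+54.2) + 3/2·(+0.0) + 2·(-57.1) = -60.0
ΔH° = (-299.9) − (-60.0) = -239.9 kcal/mol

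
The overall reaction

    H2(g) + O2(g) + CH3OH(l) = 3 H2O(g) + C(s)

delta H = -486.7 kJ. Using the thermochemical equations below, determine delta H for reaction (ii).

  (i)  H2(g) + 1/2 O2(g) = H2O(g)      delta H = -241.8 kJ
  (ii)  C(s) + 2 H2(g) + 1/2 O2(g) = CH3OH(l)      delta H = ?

(i) × 3 (scale by 3 for the 3 H2O(g)): (3)·(-241.8) = -725.4 kJ
(ii) reversed (CH3OH(l) must end up as a reactant): contributes −x
-486.7 = (-725.4) − x
x = (-486.7 − (-725.4)) / (-1) = -238.7 kJ

delta H = -238.7 kJ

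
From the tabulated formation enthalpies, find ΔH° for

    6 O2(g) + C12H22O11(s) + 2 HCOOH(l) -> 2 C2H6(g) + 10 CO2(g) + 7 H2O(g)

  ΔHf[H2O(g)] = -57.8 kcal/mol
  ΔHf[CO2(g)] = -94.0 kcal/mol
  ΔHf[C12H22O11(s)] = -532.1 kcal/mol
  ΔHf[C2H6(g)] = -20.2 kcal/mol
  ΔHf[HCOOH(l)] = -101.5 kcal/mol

ΔH° = -649.9 kcal/mol

Products: 2·(-20.2) + 10·(-94.0) + 7·(-57.8) = -1385.0
Reactants: 6·(+0.0) + 1·(-532.1) + 2·(-101.5) = -735.1
ΔH° = (-1385.0) − (-735.1) = -649.9 kcal/mol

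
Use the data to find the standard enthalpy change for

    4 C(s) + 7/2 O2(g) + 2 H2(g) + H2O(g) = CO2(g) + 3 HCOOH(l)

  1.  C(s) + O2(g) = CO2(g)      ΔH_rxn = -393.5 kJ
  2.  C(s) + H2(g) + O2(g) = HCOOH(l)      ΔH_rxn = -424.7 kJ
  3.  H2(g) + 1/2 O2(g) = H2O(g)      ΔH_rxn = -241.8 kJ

ΔH_rxn = -1425.8 kJ

eq. 1 as written (CO2(g) already on the product side): -393.5 kJ
eq. 2 × 3 (×3 to match 3 HCOOH(l) in the target): (3)·(-424.7) = -1274.1 kJ
eq. 3 reversed (H2O(g) must end up as a reactant): +241.8 kJ
Since enthalpy is a state function, ΔH_rxn = (-393.5) + (-1274.1) + (+241.8) = -1425.8 kJ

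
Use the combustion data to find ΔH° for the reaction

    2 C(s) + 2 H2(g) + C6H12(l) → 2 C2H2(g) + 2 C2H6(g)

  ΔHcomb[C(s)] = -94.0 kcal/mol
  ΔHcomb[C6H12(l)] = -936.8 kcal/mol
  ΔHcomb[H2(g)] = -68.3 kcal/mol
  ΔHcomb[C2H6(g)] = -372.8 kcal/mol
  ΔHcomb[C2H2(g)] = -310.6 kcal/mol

ΔH° = 105.4 kcal/mol

With combustion enthalpies, reactants minus products:
= [2·(-94.0) + 2·(-68.3) + 1·(-936.8)] − [2·(-310.6) + 2·(-372.8)]
= 105.4 kcal/mol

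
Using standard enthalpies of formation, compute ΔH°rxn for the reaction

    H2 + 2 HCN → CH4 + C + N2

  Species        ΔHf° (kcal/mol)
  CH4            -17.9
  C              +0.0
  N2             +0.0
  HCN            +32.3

Products: 1·(-17.9) + 1·(+0.0) + 1·(+0.0) = -17.9
Reactants: 1·(+0.0) + 2·(+32.3) = +64.6
ΔH°rxn = (-17.9) − (+64.6) = -82.5 kcal/mol

ΔH°rxn = -82.5 kcal/mol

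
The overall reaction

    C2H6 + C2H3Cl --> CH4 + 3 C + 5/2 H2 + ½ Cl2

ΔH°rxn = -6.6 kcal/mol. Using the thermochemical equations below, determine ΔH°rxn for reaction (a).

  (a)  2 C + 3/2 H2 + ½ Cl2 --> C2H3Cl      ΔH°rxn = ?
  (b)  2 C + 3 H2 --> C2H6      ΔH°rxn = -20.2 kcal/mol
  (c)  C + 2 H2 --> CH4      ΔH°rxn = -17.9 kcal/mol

(a) reversed: contributes −x
(b) reversed: +20.2 kcal/mol
(c) as written: -17.9 kcal/mol
-6.6 = (+20.2) + (-17.9) − x
x = (-6.6 − (+2.3)) / (-1) = 8.9 kcal/mol

ΔH°rxn = 8.9 kcal/mol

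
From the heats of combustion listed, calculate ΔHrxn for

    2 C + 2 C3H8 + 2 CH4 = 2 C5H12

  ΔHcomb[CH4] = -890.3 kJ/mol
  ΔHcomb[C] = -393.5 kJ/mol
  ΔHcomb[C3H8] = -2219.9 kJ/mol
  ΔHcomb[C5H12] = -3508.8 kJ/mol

With combustion enthalpies, reactants minus products:
= [2·(-393.5) + 2·(-2219.9) + 2·(-890.3)] − [2·(-3508.8)]
= 10.2 kJ/mol

ΔHrxn = 10.2 kJ/mol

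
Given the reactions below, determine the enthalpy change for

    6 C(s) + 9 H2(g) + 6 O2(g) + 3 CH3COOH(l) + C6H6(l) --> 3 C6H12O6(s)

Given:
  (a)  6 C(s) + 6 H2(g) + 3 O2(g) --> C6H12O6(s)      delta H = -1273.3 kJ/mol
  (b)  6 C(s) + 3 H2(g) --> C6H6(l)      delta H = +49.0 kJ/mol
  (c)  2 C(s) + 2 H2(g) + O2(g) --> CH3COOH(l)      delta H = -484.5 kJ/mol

(a) × 3: (3)·(-1273.3) = -3819.9 kJ/mol
(b) reversed: -49.0 kJ/mol
(c) reversed and × 3: (-3)·(-484.5) = +1453.5 kJ/mol
delta H = (3)·(-1273.3) + (-1)·(+49.0) + (-3)·(-484.5) = -2415.4 kJ/mol

delta H = -2415.4 kJ/mol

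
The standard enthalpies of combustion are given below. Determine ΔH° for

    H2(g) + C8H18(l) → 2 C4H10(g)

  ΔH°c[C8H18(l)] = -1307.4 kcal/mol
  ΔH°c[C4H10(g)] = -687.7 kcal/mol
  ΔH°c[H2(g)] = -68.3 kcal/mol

Using ΔH = Σ nΔHc°(reactants) − Σ nΔHc°(products):
= [1·(-68.3) + 1·(-1307.4)] − [2·(-687.7)]
= -0.3 kcal/mol

ΔH° = -0.3 kcal/mol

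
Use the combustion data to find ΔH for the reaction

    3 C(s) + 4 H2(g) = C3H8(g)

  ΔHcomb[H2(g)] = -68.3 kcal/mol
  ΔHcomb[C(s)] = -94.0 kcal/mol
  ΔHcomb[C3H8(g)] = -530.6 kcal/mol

With combustion enthalpies, reactants minus products:
= [3·(-94.0) + 4·(-68.3)] − [1·(-530.6)]
= -24.6 kcal/mol

ΔH = -24.6 kcal/mol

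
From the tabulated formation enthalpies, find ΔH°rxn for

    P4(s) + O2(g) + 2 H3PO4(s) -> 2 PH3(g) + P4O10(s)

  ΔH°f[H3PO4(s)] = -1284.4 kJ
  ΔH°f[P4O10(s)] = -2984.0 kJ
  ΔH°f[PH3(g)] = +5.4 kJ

ΔH°rxn = Σ nΔHf°(products) − Σ nΔHf°(reactants).
Products: 2·(+5.4) + 1·(-2984.0) = -2973.2
Reactants: 1·(+0.0) + 1·(+0.0) + 2·(-1284.4) = -2568.8
ΔH°rxn = (-2973.2) − (-2568.8) = -404.4 kJ

ΔH°rxn = -404.4 kJ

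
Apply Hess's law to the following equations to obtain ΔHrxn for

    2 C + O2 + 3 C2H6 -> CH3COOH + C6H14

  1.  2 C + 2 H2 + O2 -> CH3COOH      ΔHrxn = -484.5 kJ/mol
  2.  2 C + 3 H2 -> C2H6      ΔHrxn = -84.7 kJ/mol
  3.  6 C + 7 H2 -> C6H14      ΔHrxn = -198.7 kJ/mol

ΔHrxn = -429.1 kJ/mol

eq. 1 as written (CH3COOH already on the product side): -484.5 kJ/mol
eq. 2 reversed and × 3 (reverse to put C2H6 on the reactant side; scale by 3 for the 3 C2H6): (-3)·(-84.7) = +254.1 kJ/mol
eq. 3 as written (C6H14 already on the product side): -198.7 kJ/mol
Since enthalpy is a state function, ΔHrxn = (1)·(-484.5) + (-3)·(-84.7) + (1)·(-198.7) = -429.1 kJ/mol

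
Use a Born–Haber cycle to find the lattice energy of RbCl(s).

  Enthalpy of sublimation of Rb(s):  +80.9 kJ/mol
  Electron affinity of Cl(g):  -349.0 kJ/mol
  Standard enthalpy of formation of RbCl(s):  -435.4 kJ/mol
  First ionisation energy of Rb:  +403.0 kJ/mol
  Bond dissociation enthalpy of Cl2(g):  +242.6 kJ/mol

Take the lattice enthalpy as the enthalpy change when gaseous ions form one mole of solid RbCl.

ΔHf° = 1·ΔHsub + 1·(ΣIE) + 1/2·D(Cl2) + 1·EA + U
-435.4 = 1·(+80.9) + 1·(+403.0) + 1/2·(+242.6) + 1·(-349.0) + U
U = -435.4 − (+256.2) = -691.6 kJ/mol

U = -691.6 kJ/mol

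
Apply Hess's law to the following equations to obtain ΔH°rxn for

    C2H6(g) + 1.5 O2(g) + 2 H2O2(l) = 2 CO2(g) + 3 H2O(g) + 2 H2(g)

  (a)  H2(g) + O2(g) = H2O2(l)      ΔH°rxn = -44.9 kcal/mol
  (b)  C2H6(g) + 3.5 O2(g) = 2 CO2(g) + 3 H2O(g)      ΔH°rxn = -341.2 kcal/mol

ΔH°rxn = -251.4 kcal/mol

(a) reversed and × 2 (H2O2(l) must end up as a reactant; scale by 2 for the 2 H2O2(l)): (-2)·(-44.9) = +89.8 kcal/mol
(b) as written (C2H6(g) already on the reactant side): -341.2 kcal/mol
ΔH°rxn = (-2)·(-44.9) + (1)·(-341.2) = -251.4 kcal/mol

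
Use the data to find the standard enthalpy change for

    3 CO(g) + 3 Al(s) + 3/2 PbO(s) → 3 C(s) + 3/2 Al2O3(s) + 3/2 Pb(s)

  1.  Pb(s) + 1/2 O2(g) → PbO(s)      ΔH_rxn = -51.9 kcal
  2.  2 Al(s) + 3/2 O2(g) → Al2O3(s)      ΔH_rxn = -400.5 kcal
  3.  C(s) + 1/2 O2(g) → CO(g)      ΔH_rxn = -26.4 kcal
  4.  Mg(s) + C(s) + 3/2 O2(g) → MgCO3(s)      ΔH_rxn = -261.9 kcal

ΔH_rxn = -443.7 kcal

eq. 1 reversed and × 3/2: (-3/2)·(-51.9) = +77.85 kcal
eq. 2 × 3/2: (3/2)·(-400.5) = -600.75 kcal
eq. 3 reversed and × 3: (-3)·(-26.4) = +79.2 kcal
eq. 4: not needed.
By Hess's law, ΔH_rxn = (+77.85) + (-600.75) + (+79.2) = -443.7 kcal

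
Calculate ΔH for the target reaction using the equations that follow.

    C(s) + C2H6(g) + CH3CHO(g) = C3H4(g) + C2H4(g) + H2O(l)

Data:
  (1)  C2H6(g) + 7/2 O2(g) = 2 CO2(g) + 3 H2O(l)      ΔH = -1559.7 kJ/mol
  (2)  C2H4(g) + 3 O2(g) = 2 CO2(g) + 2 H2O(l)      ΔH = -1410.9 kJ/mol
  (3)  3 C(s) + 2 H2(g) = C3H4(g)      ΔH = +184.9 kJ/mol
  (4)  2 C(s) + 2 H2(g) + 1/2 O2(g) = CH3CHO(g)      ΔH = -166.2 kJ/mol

(1) as written (C2H6(g) already on the reactant side): -1559.7 kJ/mol
(2) reversed (C2H4(g) must end up as a product): +1410.9 kJ/mol
(3) as written (C3H4(g) already on the product side): +184.9 kJ/mol
(4) reversed (reverse to put CH3CHO(g) on the reactant side): +166.2 kJ/mol
Summing the manipulated equations, ΔH = (1)·(-1559.7) + (-1)·(-1410.9) + (1)·(+184.9) + (-1)·(-166.2) = 202.3 kJ/mol

ΔH = 202.3 kJ/mol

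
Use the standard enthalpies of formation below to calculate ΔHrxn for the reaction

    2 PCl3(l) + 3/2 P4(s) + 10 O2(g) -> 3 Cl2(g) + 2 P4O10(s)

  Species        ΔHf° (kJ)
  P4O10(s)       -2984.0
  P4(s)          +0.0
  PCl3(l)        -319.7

ΔHrxn = -5328.6 kJ

Products: 3·(+0.0) + 2·(-2984.0) = -5968.0
Reactants: 2·(-319.7) + 3/2·(+0.0) + 10·(+0.0) = -639.4
ΔHrxn = (-5968.0) − (-639.4) = -5328.6 kJ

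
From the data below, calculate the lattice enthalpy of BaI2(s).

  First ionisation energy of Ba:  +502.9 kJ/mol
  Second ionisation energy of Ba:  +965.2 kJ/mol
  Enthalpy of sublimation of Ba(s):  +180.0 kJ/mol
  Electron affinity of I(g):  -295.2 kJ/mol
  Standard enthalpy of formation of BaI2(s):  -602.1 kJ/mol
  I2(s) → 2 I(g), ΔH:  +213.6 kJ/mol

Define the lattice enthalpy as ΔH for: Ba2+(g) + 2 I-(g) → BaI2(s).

ΔHf° = 1·ΔHsub + 1·(ΣIE) + 1·D(I2) + 2·EA + U
-602.1 = 1·(+180.0) + 1·(+1468.1) + 1·(+213.6) + 2·(-295.2) + U
U = -602.1 − (+1271.3) = -1873.4 kJ/mol

U = -1873.4 kJ/mol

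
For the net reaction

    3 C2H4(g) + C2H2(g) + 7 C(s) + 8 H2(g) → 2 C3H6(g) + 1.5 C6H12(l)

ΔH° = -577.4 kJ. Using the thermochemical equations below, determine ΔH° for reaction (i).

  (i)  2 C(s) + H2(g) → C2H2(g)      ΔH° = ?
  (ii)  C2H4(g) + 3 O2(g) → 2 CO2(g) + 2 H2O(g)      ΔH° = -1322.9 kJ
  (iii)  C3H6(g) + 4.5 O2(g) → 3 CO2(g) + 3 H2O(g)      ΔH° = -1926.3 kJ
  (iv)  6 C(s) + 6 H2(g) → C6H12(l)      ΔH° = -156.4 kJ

ΔH° = 226.7 kJ

(i) reversed (reverse to put C2H2(g) on the reactant side): contributes −x
(ii) × 3 (scale by 3 for the 3 C2H4(g)): (3)·(-1322.9) = -3968.7 kJ
(iii) reversed and × 2 (C3H6(g) must end up as a product; ×2 to match 2 C3H6(g) in the target): (-2)·(-1926.3) = +3852.6 kJ
(iv) × 3/2 (scale by 3/2 for the 3/2 C6H12(l)): (3/2)·(-156.4) = -234.6 kJ
-577.4 = (-3968.7) + (+3852.6) + (-234.6) − x
x = (-577.4 − (-350.7)) / (-1) = 226.7 kJ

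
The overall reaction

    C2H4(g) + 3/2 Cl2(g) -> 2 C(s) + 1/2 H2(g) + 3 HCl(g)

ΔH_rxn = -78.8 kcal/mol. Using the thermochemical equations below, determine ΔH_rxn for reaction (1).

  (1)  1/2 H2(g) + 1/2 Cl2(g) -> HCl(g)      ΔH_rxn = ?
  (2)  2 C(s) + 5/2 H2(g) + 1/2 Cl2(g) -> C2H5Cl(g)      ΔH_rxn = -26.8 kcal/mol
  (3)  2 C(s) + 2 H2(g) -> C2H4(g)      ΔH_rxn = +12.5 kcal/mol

(1) × 3: contributes 3·x
(2): not needed.
(3) reversed: -12.5 kcal/mol
-78.8 = (-12.5) + 3·x
x = (-78.8 − (-12.5)) / (3) = -22.1 kcal/mol

ΔH_rxn = -22.1 kcal/mol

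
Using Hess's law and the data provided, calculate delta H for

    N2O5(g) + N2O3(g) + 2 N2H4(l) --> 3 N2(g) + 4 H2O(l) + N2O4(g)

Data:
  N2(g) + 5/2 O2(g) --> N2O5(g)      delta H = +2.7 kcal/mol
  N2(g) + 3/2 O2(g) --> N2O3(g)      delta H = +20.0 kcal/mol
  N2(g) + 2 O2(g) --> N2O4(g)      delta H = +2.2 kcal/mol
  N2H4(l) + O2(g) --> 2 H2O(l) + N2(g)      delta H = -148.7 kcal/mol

delta H = -317.9 kcal/mol

equation 1 reversed (reverse to put N2O5(g) on the reactant side): -2.7 kcal/mol
equation 2 reversed (N2O3(g) must end up as a reactant): -20.0 kcal/mol
equation 3 as written (N2O4(g) already on the product side): +2.2 kcal/mol
equation 4 × 2 (×2 to match 2 N2H4(l) in the target): (2)·(-148.7) = -297.4 kcal/mol
Since enthalpy is a state function, delta H = (-1)·(+2.7) + (-1)·(+20.0) + (1)·(+2.2) + (2)·(-148.7) = -317.9 kcal/mol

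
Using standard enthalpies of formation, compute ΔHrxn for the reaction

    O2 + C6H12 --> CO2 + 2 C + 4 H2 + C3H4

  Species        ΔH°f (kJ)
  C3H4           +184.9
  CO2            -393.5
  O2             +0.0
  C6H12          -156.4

ΔHrxn = -52.2 kJ

Products: 1·(-393.5) + 2·(+0.0) + 4·(+0.0) + 1·(+184.9) = -208.6
Reactants: 1·(+0.0) + 1·(-156.4) = -156.4
ΔHrxn = (-208.6) − (-156.4) = -52.2 kJ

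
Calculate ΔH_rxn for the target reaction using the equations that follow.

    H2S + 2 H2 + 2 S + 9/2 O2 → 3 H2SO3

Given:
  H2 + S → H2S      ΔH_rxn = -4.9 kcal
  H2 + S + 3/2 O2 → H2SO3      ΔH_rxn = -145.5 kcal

equation 1 reversed (reverse to put H2S on the reactant side): +4.9 kcal
equation 2 × 3 (scale by 3 for the 3 H2SO3): (3)·(-145.5) = -436.5 kcal
Summing the manipulated equations, ΔH_rxn = (+4.9) + (-436.5) = -431.6 kcal

ΔH_rxn = -431.6 kcal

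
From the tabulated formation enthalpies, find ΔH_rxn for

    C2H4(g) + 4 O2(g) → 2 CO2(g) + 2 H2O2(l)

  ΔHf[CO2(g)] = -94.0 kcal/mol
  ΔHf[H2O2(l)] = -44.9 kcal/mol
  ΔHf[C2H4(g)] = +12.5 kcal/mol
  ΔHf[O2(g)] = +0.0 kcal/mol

Products: 2·(-94.0) + 2·(-44.9) = -277.8
Reactants: 1·(+12.5) + 4·(+0.0) = +12.5
ΔH_rxn = (-277.8) − (+12.5) = -290.3 kcal/mol

ΔH_rxn = -290.3 kcal/mol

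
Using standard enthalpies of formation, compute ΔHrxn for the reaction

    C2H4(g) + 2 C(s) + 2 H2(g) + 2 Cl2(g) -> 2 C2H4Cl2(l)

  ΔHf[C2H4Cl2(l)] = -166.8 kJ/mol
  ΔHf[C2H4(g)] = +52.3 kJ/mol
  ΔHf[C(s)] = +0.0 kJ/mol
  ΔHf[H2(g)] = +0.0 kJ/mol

ΔHrxn = -385.9 kJ/mol

Products: 2·(-166.8) = -333.6
Reactants: 1·(+52.3) + 2·(+0.0) + 2·(+0.0) + 2·(+0.0) = +52.3
ΔHrxn = (-333.6) − (+52.3) = -385.9 kJ/mol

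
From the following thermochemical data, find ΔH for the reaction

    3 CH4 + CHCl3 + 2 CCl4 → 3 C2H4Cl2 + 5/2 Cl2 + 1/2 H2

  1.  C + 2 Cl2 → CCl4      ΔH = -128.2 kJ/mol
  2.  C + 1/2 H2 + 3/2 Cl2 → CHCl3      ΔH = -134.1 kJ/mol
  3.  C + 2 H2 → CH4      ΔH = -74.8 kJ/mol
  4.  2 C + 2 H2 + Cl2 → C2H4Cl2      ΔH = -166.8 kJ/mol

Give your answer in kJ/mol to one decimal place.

eq. 1 reversed and × 2: (-2)·(-128.2) = +256.4 kJ/mol
eq. 2 reversed: +134.1 kJ/mol
eq. 3 reversed and × 3: (-3)·(-74.8) = +224.4 kJ/mol
eq. 4 × 3: (3)·(-166.8) = -500.4 kJ/mol
Summing the manipulated equations, ΔH = (+256.4) + (+134.1) + (+224.4) + (-500.4) = 114.5 kJ/mol

ΔH = 114.5 kJ/mol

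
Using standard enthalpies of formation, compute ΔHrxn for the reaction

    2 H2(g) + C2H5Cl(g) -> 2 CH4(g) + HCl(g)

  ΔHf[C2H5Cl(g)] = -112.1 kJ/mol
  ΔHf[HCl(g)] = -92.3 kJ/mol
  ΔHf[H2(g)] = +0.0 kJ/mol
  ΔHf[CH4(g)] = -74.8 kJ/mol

ΔH°rxn = Σ nΔHf°(products) − Σ nΔHf°(reactants).
Products: 2·(-74.8) + 1·(-92.3) = -241.9
Reactants: 2·(+0.0) + 1·(-112.1) = -112.1
ΔHrxn = (-241.9) − (-112.1) = -129.8 kJ/mol

ΔHrxn = -129.8 kJ/mol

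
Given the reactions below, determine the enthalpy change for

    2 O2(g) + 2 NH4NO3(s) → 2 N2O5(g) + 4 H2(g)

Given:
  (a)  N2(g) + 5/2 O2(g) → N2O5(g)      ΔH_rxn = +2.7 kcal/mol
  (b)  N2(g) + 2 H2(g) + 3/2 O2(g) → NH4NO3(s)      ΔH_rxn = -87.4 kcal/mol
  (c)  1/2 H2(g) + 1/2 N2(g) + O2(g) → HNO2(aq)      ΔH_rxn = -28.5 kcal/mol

ΔH_rxn = 180.2 kcal/mol

(a) × 2 (×2 to match 2 N2O5(g) in the target): (2)·(+2.7) = +5.4 kcal/mol
(b) reversed and × 2 (NH4NO3(s) must end up as a reactant; ×2 to match 2 NH4NO3(s) in the target): (-2)·(-87.4) = +174.8 kcal/mol
(c): not needed (HNO2(aq) appears nowhere else).
Since enthalpy is a state function, ΔH_rxn = (2)·(+2.7) + (-2)·(-87.4) = 180.2 kcal/mol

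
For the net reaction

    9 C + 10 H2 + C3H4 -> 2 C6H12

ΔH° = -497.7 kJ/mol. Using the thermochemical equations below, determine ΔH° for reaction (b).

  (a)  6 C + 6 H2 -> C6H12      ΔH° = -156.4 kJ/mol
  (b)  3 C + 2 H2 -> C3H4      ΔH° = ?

(a) × 2: (2)·(-156.4) = -312.8 kJ/mol
(b) reversed: contributes −x
-497.7 = (-312.8) − x
x = (-497.7 − (-312.8)) / (-1) = 184.9 kJ/mol

ΔH° = 184.9 kJ/mol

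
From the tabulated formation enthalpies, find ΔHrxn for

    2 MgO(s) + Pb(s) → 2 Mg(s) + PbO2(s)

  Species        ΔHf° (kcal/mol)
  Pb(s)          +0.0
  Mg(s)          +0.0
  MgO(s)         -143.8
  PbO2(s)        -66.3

ΔHrxn = 221.3 kcal/mol

ΔH°rxn = Σ nΔHf°(products) − Σ nΔHf°(reactants).
Products: 2·(+0.0) + 1·(-66.3) = -66.3
Reactants: 2·(-143.8) + 1·(+0.0) = -287.6
ΔHrxn = (-66.3) − (-287.6) = 221.3 kcal/mol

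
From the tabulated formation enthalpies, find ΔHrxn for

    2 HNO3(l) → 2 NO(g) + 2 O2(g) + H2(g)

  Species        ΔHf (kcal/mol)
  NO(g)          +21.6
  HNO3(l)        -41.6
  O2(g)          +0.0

Products: 2·(+21.6) + 2·(+0.0) + 1·(+0.0) = +43.2
Reactants: 2·(-41.6) = -83.2
ΔHrxn = (+43.2) − (-83.2) = 126.4 kcal/mol

ΔHrxn = 126.4 kcal/mol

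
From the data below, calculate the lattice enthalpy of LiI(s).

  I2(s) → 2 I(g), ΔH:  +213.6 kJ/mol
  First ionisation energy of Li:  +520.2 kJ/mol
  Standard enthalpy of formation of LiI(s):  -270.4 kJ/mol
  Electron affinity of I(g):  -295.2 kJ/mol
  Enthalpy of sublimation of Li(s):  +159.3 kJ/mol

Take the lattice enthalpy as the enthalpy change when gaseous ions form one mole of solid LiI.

ΔHf° = 1·ΔHsub + 1·(ΣIE) + 1/2·D(I2) + 1·EA + U
-270.4 = 1·(+159.3) + 1·(+520.2) + 1/2·(+213.6) + 1·(-295.2) + U
U = -270.4 − (+491.1) = -761.5 kJ/mol

U = -761.5 kJ/mol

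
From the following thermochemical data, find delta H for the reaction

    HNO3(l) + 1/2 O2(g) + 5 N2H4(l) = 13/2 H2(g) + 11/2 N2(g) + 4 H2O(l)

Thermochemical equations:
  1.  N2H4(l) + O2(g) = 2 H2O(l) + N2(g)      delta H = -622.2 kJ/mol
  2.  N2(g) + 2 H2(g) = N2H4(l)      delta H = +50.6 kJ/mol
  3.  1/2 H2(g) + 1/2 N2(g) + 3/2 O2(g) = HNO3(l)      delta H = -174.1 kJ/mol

delta H = -1222.1 kJ/mol

eq. 1 × 2: (2)·(-622.2) = -1244.4 kJ/mol
eq. 2 reversed and × 3: (-3)·(+50.6) = -151.8 kJ/mol
eq. 3 reversed: +174.1 kJ/mol
Summing the manipulated equations, delta H = (-1244.4) + (-151.8) + (+174.1) = -1222.1 kJ/mol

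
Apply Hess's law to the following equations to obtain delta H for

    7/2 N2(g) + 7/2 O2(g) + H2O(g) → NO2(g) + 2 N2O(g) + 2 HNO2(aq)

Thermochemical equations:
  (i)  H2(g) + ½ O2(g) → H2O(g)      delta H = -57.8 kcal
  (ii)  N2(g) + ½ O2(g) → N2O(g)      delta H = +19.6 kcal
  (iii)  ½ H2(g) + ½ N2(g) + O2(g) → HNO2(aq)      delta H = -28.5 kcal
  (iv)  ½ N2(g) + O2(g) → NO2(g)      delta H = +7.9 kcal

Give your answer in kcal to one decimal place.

delta H = 47.9 kcal

(i) reversed (reverse to put H2O(g) on the reactant side): +57.8 kcal
(ii) × 2 (scale by 2 for the 2 N2O(g)): (2)·(+19.6) = +39.2 kcal
(iii) × 2 (×2 to match 2 HNO2(aq) in the target): (2)·(-28.5) = -57.0 kcal
(iv) as written (NO2(g) already on the product side): +7.9 kcal
Combining the equations, delta H = (+57.8) + (+39.2) + (-57.0) + (+7.9) = 47.9 kcal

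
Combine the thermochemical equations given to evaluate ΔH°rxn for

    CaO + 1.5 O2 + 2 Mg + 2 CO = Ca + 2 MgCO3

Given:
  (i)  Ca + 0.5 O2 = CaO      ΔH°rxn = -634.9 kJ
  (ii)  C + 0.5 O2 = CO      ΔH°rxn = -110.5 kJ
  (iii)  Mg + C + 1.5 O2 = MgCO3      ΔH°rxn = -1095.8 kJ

ΔH°rxn = -1335.7 kJ

(i) reversed (CaO must end up as a reactant): +634.9 kJ
(ii) reversed and × 2 (CO must end up as a reactant; ×2 to match 2 CO in the target): (-2)·(-110.5) = +221.0 kJ
(iii) × 2 (×2 to match 2 MgCO3 in the target): (2)·(-1095.8) = -2191.6 kJ
ΔH°rxn = (+634.9) + (+221.0) + (-2191.6) = -1335.7 kJ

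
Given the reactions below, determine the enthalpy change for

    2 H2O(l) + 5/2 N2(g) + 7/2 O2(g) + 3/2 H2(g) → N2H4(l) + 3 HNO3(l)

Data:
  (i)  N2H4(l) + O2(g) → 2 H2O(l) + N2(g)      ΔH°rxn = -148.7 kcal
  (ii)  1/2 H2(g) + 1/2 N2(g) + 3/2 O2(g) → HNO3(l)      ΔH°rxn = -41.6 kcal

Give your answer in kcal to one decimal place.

(i) reversed: +148.7 kcal
(ii) × 3: (3)·(-41.6) = -124.8 kcal
ΔH°rxn = (+148.7) + (-124.8) = 23.9 kcal

ΔH°rxn = 23.9 kcal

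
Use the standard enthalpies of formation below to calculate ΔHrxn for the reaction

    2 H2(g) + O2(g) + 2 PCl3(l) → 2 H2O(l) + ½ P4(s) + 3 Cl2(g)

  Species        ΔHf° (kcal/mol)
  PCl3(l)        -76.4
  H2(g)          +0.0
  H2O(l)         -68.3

ΔHrxn = 16.2 kcal/mol

Products: 2·(-68.3) + 1/2·(+0.0) + 3·(+0.0) = -136.6
Reactants: 2·(+0.0) + 1·(+0.0) + 2·(-76.4) = -152.8
ΔHrxn = (-136.6) − (-152.8) = 16.2 kcal/mol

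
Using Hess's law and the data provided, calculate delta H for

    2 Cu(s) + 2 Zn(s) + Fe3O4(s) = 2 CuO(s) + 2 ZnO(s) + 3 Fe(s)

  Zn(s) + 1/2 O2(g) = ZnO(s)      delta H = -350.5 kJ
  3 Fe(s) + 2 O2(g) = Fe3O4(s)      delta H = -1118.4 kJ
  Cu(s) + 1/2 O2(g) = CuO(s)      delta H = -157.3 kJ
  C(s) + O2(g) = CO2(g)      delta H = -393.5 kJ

delta H = 102.8 kJ

equation 1 × 2: (2)·(-350.5) = -701.0 kJ
equation 2 reversed: +1118.4 kJ
equation 3 × 2: (2)·(-157.3) = -314.6 kJ
equation 4: not needed.
By Hess's law, delta H = (-701.0) + (+1118.4) + (-314.6) = 102.8 kJ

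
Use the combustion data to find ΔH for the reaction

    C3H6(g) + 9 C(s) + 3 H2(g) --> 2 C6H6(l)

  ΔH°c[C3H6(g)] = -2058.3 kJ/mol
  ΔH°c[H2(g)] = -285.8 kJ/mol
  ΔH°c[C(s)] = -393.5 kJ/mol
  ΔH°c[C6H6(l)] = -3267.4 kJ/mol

ΔH = 77.6 kJ/mol

With combustion enthalpies, reactants minus products:
= [1·(-2058.3) + 9·(-393.5) + 3·(-285.8)] − [2·(-3267.4)]
= 77.6 kJ/mol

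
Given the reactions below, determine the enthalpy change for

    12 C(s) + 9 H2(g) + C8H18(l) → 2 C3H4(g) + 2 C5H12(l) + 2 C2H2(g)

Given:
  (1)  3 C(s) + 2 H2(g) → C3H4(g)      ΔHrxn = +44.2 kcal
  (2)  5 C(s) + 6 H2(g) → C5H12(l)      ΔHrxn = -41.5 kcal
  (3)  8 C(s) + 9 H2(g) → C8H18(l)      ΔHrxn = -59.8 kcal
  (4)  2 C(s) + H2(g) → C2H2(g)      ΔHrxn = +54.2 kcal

ΔHrxn = 173.6 kcal

(1) × 2 (scale by 2 for the 2 C3H4(g)): (2)·(+44.2) = +88.4 kcal
(2) × 2 (×2 to match 2 C5H12(l) in the target): (2)·(-41.5) = -83.0 kcal
(3) reversed (C8H18(l) must end up as a reactant): +59.8 kcal
(4) × 2 (×2 to match 2 C2H2(g) in the target): (2)·(+54.2) = +108.4 kcal
By Hess's law, ΔHrxn = (+88.4) + (-83.0) + (+59.8) + (+108.4) = 173.6 kcal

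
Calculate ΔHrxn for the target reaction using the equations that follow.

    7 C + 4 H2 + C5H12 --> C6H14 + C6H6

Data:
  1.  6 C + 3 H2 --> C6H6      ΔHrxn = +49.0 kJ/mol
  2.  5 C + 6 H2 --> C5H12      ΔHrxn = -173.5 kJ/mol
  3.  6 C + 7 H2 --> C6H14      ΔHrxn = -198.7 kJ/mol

eq. 1 as written: +49.0 kJ/mol
eq. 2 reversed: +173.5 kJ/mol
eq. 3 as written: -198.7 kJ/mol
Combining the equations, ΔHrxn = (+49.0) + (+173.5) + (-198.7) = 23.8 kJ/mol

ΔHrxn = 23.8 kJ/mol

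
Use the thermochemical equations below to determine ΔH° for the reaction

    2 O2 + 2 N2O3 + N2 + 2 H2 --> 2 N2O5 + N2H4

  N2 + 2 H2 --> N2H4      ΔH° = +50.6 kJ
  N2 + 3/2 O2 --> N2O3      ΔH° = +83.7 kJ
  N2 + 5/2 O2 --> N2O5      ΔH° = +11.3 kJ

equation 1 as written: +50.6 kJ
equation 2 reversed and × 2: (-2)·(+83.7) = -167.4 kJ
equation 3 × 2: (2)·(+11.3) = +22.6 kJ
ΔH° = (+50.6) + (-167.4) + (+22.6) = -94.2 kJ

ΔH° = -94.2 kJ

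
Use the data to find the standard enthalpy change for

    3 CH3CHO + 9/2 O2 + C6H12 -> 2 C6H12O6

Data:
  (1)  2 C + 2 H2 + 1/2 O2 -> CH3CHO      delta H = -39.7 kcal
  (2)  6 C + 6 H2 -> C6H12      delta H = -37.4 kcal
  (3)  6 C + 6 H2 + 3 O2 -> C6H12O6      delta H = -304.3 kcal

delta H = -452.1 kcal

(1) reversed and × 3: (-3)·(-39.7) = +119.1 kcal
(2) reversed: +37.4 kcal
(3) × 2: (2)·(-304.3) = -608.6 kcal
Since enthalpy is a state function, delta H = (-3)·(-39.7) + (-1)·(-37.4) + (2)·(-304.3) = -452.1 kcal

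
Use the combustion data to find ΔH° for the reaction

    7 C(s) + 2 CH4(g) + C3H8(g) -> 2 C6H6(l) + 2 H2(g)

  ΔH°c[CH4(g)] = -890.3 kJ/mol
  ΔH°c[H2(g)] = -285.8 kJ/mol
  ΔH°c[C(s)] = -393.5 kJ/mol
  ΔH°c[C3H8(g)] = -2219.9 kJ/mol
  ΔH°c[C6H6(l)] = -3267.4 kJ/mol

With combustion enthalpies, reactants minus products:
= [7·(-393.5) + 2·(-890.3) + 1·(-2219.9)] − [2·(-3267.4) + 2·(-285.8)]
= 351.4 kJ/mol

ΔH° = 351.4 kJ/mol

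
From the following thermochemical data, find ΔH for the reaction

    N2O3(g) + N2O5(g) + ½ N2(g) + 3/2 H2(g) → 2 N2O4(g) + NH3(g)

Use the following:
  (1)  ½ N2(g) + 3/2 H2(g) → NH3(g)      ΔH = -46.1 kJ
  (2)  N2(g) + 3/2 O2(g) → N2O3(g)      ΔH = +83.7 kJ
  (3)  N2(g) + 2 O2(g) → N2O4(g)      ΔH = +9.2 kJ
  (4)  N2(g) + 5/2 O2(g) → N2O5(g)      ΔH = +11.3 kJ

ΔH = -122.7 kJ

(1) as written (NH3(g) already on the product side): -46.1 kJ
(2) reversed (reverse to put N2O3(g) on the reactant side): -83.7 kJ
(3) × 2 (scale by 2 for the 2 N2O4(g)): (2)·(+9.2) = +18.4 kJ
(4) reversed (reverse to put N2O5(g) on the reactant side): -11.3 kJ
ΔH = (1)·(-46.1) + (-1)·(+83.7) + (2)·(+9.2) + (-1)·(+11.3) = -122.7 kJ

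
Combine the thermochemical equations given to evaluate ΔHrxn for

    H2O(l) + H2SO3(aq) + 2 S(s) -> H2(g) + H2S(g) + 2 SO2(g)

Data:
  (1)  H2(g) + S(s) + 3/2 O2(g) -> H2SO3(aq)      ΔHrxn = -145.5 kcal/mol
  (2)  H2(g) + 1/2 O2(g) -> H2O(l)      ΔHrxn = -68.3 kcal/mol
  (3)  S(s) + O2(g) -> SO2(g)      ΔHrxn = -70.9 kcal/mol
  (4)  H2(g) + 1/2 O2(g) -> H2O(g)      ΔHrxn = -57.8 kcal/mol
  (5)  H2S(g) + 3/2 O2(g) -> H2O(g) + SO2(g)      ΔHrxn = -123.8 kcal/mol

ΔHrxn = 67.1 kcal/mol

(1) reversed: +145.5 kcal/mol
(2) reversed: +68.3 kcal/mol
(3) × 3: (3)·(-70.9) = -212.7 kcal/mol
(4) as written: -57.8 kcal/mol
(5) reversed: +123.8 kcal/mol
Since enthalpy is a state function, ΔHrxn = (+145.5) + (+68.3) + (-212.7) + (-57.8) + (+123.8) = 67.1 kcal/mol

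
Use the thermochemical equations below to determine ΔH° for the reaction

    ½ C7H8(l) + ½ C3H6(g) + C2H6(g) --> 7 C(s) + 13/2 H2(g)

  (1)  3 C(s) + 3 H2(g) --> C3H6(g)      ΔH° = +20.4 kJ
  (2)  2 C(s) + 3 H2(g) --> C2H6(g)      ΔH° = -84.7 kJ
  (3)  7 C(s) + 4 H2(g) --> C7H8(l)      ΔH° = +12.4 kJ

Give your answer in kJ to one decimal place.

ΔH° = 68.3 kJ

(1) reversed and × 1/2: (-1/2)·(+20.4) = -10.2 kJ
(2) reversed: +84.7 kJ
(3) reversed and × 1/2: (-1/2)·(+12.4) = -6.2 kJ
Since enthalpy is a state function, ΔH° = (-10.2) + (+84.7) + (-6.2) = 68.3 kJ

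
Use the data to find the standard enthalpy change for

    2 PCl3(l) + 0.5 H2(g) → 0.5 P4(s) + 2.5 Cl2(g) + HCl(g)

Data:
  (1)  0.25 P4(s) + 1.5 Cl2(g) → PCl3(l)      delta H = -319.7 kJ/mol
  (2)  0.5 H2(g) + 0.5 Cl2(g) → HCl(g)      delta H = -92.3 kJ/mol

(1) reversed and × 2: (-2)·(-319.7) = +639.4 kJ/mol
(2) as written: -92.3 kJ/mol
By Hess's law, delta H = (-2)·(-319.7) + (1)·(-92.3) = 547.1 kJ/mol

delta H = 547.1 kJ/mol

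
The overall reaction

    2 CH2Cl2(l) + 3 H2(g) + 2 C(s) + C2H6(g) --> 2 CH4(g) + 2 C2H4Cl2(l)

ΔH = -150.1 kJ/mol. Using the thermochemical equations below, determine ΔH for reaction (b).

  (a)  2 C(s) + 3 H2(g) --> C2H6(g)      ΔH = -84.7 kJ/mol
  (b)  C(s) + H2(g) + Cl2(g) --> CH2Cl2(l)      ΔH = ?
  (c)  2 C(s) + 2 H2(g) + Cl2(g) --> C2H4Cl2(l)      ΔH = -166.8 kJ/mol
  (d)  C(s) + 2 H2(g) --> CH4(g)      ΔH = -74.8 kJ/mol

ΔH = -124.2 kJ/mol

(a) reversed (reverse to put C2H6(g) on the reactant side): +84.7 kJ/mol
(b) reversed and × 2 (reverse to put CH2Cl2(l) on the reactant side; ×2 to match 2 CH2Cl2(l) in the target): contributes −2·x
(c) × 2 (scale by 2 for the 2 C2H4Cl2(l)): (2)·(-166.8) = -333.6 kJ/mol
(d) × 2 (×2 to match 2 CH4(g) in the target): (2)·(-74.8) = -149.6 kJ/mol
-150.1 = (+84.7) + (-333.6) + (-149.6) − 2·x
x = (-150.1 − (-398.5)) / (-2) = -124.2 kJ/mol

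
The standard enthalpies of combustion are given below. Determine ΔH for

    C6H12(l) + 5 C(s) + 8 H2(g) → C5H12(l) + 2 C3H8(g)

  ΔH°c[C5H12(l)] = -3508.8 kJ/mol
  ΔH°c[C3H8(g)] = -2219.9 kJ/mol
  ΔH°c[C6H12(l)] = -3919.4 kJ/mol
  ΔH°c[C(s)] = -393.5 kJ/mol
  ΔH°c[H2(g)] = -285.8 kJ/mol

With combustion enthalpies, reactants minus products:
= [1·(-3919.4) + 5·(-393.5) + 8·(-285.8)] − [1·(-3508.8) + 2·(-2219.9)]
= -224.7 kJ/mol

ΔH = -224.7 kJ/mol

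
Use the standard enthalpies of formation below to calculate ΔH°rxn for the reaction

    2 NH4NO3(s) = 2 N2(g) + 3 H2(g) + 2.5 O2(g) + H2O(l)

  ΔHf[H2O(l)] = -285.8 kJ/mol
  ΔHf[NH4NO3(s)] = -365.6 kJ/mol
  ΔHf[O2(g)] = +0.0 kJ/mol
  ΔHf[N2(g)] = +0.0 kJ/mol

Products: 2·(+0.0) + 3·(+0.0) + 5/2·(+0.0) + 1·(-285.8) = -285.8
Reactants: 2·(-365.6) = -731.2
ΔH°rxn = (-285.8) − (-731.2) = 445.4 kJ/mol

ΔH°rxn = 445.4 kJ/mol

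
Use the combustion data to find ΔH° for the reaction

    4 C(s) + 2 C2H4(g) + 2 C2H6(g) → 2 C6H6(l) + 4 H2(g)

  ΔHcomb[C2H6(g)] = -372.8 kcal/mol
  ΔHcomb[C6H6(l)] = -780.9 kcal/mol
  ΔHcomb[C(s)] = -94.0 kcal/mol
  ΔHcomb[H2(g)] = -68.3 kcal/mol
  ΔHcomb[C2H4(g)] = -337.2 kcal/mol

ΔH° = 39.0 kcal/mol

Using ΔH = Σ nΔHc°(reactants) − Σ nΔHc°(products):
= [4·(-94.0) + 2·(-337.2) + 2·(-372.8)] − [2·(-780.9) + 4·(-68.3)]
= 39.0 kcal/mol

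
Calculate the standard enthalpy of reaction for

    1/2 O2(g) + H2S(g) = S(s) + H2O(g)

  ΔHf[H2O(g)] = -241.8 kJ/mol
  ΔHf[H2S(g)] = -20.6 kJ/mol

ΔH° = -221.2 kJ/mol

ΔH°rxn = Σ nΔHf°(products) − Σ nΔHf°(reactants).
Products: 1·(+0.0) + 1·(-241.8) = -241.8
Reactants: 1/2·(+0.0) + 1·(-20.6) = -20.6
ΔH° = (-241.8) − (-20.6) = -221.2 kJ/mol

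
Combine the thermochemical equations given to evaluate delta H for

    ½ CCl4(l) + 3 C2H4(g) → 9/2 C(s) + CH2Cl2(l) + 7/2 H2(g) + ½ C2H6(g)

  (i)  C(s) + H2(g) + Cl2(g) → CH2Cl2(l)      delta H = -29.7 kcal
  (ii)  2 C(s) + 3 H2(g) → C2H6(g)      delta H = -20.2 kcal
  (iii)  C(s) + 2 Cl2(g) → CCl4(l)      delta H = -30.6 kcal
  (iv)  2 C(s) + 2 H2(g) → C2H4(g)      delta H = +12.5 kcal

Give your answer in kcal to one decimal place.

delta H = -62.0 kcal

(i) as written: -29.7 kcal
(ii) × 1/2: (1/2)·(-20.2) = -10.1 kcal
(iii) reversed and × 1/2: (-1/2)·(-30.6) = +15.3 kcal
(iv) reversed and × 3: (-3)·(+12.5) = -37.5 kcal
By Hess's law, delta H = (-29.7) + (-10.1) + (+15.3) + (-37.5) = -62.0 kcal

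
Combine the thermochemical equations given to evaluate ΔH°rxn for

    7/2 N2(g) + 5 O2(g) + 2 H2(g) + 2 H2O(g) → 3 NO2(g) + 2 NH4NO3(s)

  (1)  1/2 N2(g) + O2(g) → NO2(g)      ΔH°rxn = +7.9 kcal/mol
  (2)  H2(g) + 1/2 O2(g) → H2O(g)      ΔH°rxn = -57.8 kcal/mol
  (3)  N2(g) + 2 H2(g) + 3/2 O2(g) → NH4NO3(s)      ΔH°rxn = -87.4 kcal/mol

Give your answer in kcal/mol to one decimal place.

(1) × 3 (×3 to match 3 NO2(g) in the target): (3)·(+7.9) = +23.7 kcal/mol
(2) reversed and × 2 (H2O(g) must end up as a reactant; scale by 2 for the 2 H2O(g)): (-2)·(-57.8) = +115.6 kcal/mol
(3) × 2 (scale by 2 for the 2 NH4NO3(s)): (2)·(-87.4) = -174.8 kcal/mol
ΔH°rxn = (+23.7) + (+115.6) + (-174.8) = -35.5 kcal/mol

ΔH°rxn = -35.5 kcal/mol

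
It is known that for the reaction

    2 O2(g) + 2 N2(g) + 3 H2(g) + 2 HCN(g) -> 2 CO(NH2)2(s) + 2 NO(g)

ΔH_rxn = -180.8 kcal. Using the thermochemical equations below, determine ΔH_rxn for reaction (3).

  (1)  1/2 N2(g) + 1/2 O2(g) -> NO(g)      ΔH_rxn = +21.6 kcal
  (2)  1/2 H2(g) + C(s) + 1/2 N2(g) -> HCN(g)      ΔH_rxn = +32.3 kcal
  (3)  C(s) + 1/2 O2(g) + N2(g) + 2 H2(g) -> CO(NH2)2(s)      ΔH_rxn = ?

ΔH_rxn = -79.7 kcal

(1) × 2 (×2 to match 2 NO(g) in the target): (2)·(+21.6) = +43.2 kcal
(2) reversed and × 2 (HCN(g) must end up as a reactant; scale by 2 for the 2 HCN(g)): (-2)·(+32.3) = -64.6 kcal
(3) × 2 (scale by 2 for the 2 CO(NH2)2(s)): contributes 2·x
-180.8 = (+43.2) + (-64.6) + 2·x
x = (-180.8 − (-21.4)) / (2) = -79.7 kcal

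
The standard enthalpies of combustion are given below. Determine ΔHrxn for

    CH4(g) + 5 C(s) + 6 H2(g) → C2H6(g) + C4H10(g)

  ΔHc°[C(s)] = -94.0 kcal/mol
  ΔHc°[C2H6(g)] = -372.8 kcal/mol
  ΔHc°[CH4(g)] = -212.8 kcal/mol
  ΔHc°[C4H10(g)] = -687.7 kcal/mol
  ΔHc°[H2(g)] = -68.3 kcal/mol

Using ΔH = Σ nΔHc°(reactants) − Σ nΔHc°(products):
= [1·(-212.8) + 5·(-94.0) + 6·(-68.3)] − [1·(-372.8) + 1·(-687.7)]
= -32.1 kcal/mol

ΔHrxn = -32.1 kcal/mol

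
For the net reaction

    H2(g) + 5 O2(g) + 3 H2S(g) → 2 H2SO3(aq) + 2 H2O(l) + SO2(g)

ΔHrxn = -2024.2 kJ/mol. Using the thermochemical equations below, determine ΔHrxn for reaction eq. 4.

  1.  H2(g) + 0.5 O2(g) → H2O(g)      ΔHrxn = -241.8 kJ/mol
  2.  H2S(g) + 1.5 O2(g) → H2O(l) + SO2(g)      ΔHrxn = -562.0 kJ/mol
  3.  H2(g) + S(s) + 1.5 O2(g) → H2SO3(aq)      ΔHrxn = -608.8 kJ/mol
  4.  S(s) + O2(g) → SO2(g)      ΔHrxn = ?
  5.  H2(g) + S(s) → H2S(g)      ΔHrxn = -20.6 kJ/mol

eq. 1: not needed.
eq. 2 × 2: (2)·(-562.0) = -1124.0 kJ/mol
eq. 3 × 2: (2)·(-608.8) = -1217.6 kJ/mol
eq. 4 reversed: contributes −x
eq. 5 reversed: +20.6 kJ/mol
-2024.2 = (-1124.0) + (-1217.6) + (+20.6) − x
x = (-2024.2 − (-2321.0)) / (-1) = -296.8 kJ/mol

ΔHrxn = -296.8 kJ/mol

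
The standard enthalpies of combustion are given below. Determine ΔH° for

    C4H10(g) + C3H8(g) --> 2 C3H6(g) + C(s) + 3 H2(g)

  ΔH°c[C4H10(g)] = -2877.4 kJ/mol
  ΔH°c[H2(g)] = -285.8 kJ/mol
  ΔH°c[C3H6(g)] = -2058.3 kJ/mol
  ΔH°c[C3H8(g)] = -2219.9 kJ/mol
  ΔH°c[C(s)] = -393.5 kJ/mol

Using ΔH = Σ nΔHc°(reactants) − Σ nΔHc°(products):
= [1·(-2877.4) + 1·(-2219.9)] − [2·(-2058.3) + 1·(-393.5) + 3·(-285.8)]
= 270.2 kJ/mol

ΔH° = 270.2 kJ/mol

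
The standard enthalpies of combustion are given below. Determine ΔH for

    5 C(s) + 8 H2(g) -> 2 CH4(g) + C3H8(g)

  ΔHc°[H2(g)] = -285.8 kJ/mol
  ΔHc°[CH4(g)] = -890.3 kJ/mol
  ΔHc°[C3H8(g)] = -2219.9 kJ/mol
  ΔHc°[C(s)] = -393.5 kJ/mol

ΔH = -253.4 kJ/mol

Using ΔH = Σ nΔHc°(reactants) − Σ nΔHc°(products):
= [5·(-393.5) + 8·(-285.8)] − [2·(-890.3) + 1·(-2219.9)]
= -253.4 kJ/mol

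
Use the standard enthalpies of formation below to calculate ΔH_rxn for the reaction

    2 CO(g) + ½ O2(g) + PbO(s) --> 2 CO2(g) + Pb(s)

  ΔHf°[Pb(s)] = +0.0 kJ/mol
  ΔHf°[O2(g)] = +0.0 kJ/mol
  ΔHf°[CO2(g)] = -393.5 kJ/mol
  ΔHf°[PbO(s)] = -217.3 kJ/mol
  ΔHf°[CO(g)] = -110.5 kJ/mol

Products: 2·(-393.5) + 1·(+0.0) = -787.0
Reactants: 2·(-110.5) + 1/2·(+0.0) + 1·(-217.3) = -438.3
ΔH_rxn = (-787.0) − (-438.3) = -348.7 kJ/mol

ΔH_rxn = -348.7 kJ/mol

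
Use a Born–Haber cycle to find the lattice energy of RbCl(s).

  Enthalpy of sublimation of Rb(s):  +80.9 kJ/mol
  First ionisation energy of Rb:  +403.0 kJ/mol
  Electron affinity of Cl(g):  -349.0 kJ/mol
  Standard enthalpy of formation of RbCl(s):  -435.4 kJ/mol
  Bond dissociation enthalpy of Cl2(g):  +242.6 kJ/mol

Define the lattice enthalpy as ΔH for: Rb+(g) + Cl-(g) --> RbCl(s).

ΔHf° = 1·ΔHsub + 1·(ΣIE) + 1/2·D(Cl2) + 1·EA + U
-435.4 = 1·(+80.9) + 1·(+403.0) + 1/2·(+242.6) + 1·(-349.0) + U
U = -435.4 − (+256.2) = -691.6 kJ/mol

U = -691.6 kJ/mol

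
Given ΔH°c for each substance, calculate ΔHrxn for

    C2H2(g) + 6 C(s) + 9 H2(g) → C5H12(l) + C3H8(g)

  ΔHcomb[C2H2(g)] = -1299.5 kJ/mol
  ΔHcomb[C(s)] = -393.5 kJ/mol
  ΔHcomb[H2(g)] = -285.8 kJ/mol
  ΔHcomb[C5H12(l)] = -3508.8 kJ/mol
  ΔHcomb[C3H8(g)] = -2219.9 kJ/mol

Using ΔH = Σ nΔHc°(reactants) − Σ nΔHc°(products):
= [1·(-1299.5) + 6·(-393.5) + 9·(-285.8)] − [1·(-3508.8) + 1·(-2219.9)]
= -504.0 kJ/mol

ΔHrxn = -504.0 kJ/mol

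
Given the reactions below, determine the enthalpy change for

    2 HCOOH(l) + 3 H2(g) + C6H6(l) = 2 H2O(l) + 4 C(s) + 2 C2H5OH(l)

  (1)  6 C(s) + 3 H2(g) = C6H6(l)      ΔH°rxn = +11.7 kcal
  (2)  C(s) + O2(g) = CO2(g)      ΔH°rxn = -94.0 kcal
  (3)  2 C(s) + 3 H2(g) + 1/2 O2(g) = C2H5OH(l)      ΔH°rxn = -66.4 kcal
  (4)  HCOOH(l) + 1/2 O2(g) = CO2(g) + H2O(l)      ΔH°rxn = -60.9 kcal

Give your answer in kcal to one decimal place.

ΔH°rxn = -78.3 kcal

(1) reversed: -11.7 kcal
(2) reversed and × 2: (-2)·(-94.0) = +188.0 kcal
(3) × 2: (2)·(-66.4) = -132.8 kcal
(4) × 2: (2)·(-60.9) = -121.8 kcal
By Hess's law, ΔH°rxn = (-11.7) + (+188.0) + (-132.8) + (-121.8) = -78.3 kcal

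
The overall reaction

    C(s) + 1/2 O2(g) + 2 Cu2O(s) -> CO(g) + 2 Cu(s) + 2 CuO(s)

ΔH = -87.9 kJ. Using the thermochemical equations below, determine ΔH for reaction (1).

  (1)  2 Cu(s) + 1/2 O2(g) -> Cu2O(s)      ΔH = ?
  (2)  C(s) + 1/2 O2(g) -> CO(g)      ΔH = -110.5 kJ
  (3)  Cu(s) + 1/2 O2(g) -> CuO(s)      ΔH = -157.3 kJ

(1) reversed and × 2 (reverse to put Cu2O(s) on the reactant side; ×2 to match 2 Cu2O(s) in the target): contributes −2·x
(2) as written (CO(g) already on the product side): -110.5 kJ
(3) × 2 (scale by 2 for the 2 CuO(s)): (2)·(-157.3) = -314.6 kJ
-87.9 = (-110.5) + (-314.6) − 2·x
x = (-87.9 − (-425.1)) / (-2) = -168.6 kJ

ΔH = -168.6 kJ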